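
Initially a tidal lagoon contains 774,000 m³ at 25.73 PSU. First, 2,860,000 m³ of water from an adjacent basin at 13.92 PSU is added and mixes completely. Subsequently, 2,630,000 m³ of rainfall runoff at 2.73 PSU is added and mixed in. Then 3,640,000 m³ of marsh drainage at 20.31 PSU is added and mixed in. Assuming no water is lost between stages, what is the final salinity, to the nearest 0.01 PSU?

14.22 PSU

Total salt / total volume:
Initial salt = 774,000×25.73 = 19,915,020
After stage 1: salt = 19,915,020 + 2,860,000×13.92 = 59,726,220; volume = 3,634,000 m³; S = 16.435 PSU
After stage 2: salt = 59,726,220 + 2,630,000×2.73 = 66,906,120; volume = 6,264,000 m³; S = 10.681 PSU
After stage 3: salt = 66,906,120 + 3,640,000×20.31 = 140,834,520; volume = 9,904,000 m³
S = 140,834,520 / 9,904,000 = 14.22 PSU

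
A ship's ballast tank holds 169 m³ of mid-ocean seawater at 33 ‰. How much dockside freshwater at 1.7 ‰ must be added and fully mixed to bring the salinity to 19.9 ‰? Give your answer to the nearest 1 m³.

122 m³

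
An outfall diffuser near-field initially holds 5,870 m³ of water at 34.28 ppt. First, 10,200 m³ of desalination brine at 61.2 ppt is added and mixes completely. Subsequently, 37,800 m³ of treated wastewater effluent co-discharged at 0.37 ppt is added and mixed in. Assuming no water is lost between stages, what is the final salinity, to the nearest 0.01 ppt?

Weighted by volume,
Initial salt = 5,870×34.28 = 201,223.6
After stage 1: salt = 201,223.6 + 10,200×61.2 = 825,463.6; volume = 16,070 m³; S = 51.367 ppt
After stage 2: salt = 825,463.6 + 37,800×0.37 = 839,449.6; volume = 53,870 m³
S = 839,449.6 / 53,870 = 15.5829 ppt

15.58 ppt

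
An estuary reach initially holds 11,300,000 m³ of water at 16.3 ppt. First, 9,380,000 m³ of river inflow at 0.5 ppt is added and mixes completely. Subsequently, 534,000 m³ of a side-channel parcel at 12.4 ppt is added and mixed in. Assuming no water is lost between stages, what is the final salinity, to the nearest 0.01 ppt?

9.22 ppt

Salt balance:
Initial salt = 11,300,000×16.3 = 184,190,000
After stage 1: salt = 184,190,000 + 9,380,000×0.5 = 188,880,000; volume = 20,680,000 m³; S = 9.133 ppt
After stage 2: salt = 188,880,000 + 534,000×12.4 = 195,501,600; volume = 21,214,000 m³
S = 195,501,600 / 21,214,000 = 9.2157 ppt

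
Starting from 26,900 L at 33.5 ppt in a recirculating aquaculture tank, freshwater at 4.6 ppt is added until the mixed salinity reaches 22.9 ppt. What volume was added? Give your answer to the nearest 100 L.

Salt balance: 26,900×33.5 + V×4.6 = (26,900+V)×22.9
901,150 + 4.6V = 616,010 + 22.9V
285,140 = 18.3V
V = 15,581.42 L

15600 L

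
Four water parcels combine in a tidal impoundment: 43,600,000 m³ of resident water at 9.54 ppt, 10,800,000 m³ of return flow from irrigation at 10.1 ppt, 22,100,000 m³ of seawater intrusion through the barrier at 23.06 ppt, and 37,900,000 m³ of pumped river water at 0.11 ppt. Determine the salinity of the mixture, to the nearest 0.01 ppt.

9.08 ppt

Conserving salt mass:
salt = 43,600,000×9.54 + 10,800,000×10.1 + 22,100,000×23.06 + 37,900,000×0.11 = 415,944,000 + 109,080,000 + 509,626,000 + 4,169,000 = 1,038,819,000
volume = 43,600,000 + 10,800,000 + 22,100,000 + 37,900,000 = 114,400,000 m³
S = 1,038,819,000 / 114,400,000 = 9.0806 ppt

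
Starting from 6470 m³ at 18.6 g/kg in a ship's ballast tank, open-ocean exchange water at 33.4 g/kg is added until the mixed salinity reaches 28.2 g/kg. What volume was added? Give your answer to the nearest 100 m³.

11900 m³

Salt balance: 6,470×18.6 + V×33.4 = (6,470+V)×28.2
120,342 + 33.4V = 182,454 + 28.2V
62,112 = 5.2V
V = 11,944.62 m³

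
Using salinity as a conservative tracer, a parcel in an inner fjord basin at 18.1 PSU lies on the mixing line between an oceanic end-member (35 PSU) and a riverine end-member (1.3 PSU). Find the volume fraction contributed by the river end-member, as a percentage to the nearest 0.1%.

Let f be the freshwater fraction. Salt balance per unit volume:
f×1.3 + (1−f)×35 = 18.1
f = (35 − 18.1) / (35 − 1.3) = 16.9/33.7 = 0.5015

50.1%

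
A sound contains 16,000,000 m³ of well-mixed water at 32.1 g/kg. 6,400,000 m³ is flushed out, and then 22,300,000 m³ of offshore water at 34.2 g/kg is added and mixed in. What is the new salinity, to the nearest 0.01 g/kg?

Remaining after removal: 9,600,000 m³ at 32.1 g/kg (salt = 308,160,000)
After addition: salt = 308,160,000 + 22,300,000×34.2 = 1,070,820,000; volume = 31,900,000 m³
S = 1,070,820,000 / 31,900,000 = 33.568 g/kg

33.57 g/kg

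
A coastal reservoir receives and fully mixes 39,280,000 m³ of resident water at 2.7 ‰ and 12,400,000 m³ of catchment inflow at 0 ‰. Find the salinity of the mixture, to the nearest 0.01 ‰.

2.05 ‰

Conserving salt mass:
salt = 39,280,000×2.7 + 12,400,000×0 = 106,056,000 + 0 = 106,056,000
volume = 39,280,000 + 12,400,000 = 51,680,000 m³
S = 106,056,000 / 51,680,000 = 2.0522 ‰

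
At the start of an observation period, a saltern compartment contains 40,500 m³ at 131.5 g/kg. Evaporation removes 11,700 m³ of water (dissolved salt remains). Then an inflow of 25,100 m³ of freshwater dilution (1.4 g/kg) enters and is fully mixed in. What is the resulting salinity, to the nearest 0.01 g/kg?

99.46 g/kg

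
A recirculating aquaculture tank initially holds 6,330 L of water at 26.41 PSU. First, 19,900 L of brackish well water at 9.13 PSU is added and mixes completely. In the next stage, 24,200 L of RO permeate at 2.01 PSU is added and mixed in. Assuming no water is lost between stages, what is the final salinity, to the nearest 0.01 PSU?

Conserving salt mass:
Initial salt = 6,330×26.41 = 167,175.3
After stage 1: salt = 167,175.3 + 19,900×9.13 = 348,862.3; volume = 26,230 L; S = 13.3 PSU
After stage 2: salt = 348,862.3 + 24,200×2.01 = 397,504.3; volume = 50,430 L
S = 397,504.3 / 50,430 = 7.8823 PSU

7.88 PSU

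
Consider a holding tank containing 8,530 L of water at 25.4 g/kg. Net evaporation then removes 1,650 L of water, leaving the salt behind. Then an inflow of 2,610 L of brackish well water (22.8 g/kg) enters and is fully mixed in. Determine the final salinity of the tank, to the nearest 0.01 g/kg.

After evaporation: salt = 8,530×25.4 = 216,662; volume = 8,530 − 1,650 = 6,880 L
After mixing: salt = 216,662 + 2,610×22.8 = 276,170; volume = 6,880 + 2,610 = 9,490 L
S = 276,170 / 9,490 = 29.1012 g/kg

29.10 g/kg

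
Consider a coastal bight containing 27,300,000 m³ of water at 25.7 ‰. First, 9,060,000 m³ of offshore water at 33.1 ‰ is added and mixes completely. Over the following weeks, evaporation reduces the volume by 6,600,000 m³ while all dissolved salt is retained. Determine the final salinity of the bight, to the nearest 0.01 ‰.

After mixing: salt = 27,300,000×25.7 + 9,060,000×33.1 = 1,001,496,000; volume = 36,360,000 m³
After evaporation: salt unchanged = 1,001,496,000; volume = 36,360,000 − 6,600,000 = 29,760,000 m³
S = 1,001,496,000 / 29,760,000 = 33.6524 ‰

33.65 ‰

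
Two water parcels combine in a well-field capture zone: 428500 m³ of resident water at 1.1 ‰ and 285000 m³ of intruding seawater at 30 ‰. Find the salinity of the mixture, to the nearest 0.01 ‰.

By conservation of dissolved salt,
salt = 428,500×1.1 + 285,000×30 = 471,350 + 8,550,000 = 9,021,350
volume = 428,500 + 285,000 = 713,500 m³
S = 9,021,350 / 713,500 = 12.6438 ‰

12.64 ‰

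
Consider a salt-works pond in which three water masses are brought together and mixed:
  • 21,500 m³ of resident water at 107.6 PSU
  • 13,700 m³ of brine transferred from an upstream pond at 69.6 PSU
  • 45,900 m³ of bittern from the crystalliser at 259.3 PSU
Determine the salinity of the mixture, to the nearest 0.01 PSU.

187.04 PSU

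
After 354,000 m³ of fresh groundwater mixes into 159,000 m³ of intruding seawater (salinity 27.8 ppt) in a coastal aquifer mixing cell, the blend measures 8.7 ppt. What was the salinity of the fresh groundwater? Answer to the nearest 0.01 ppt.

0.12 ppt

Salt balance: 159,000×27.8 + 354,000×S = 513,000×8.7
4,420,200 + 354,000·S = 4,463,100
S = (4,463,100 − 4,420,200) / 354,000 = 0.1212 ppt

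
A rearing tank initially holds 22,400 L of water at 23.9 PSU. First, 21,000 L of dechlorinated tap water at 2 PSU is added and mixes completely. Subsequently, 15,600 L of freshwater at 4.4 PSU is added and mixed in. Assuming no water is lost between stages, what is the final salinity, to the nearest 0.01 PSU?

Mass of salt is conserved:
Initial salt = 22,400×23.9 = 535,360
After stage 1: salt = 535,360 + 21,000×2 = 577,360; volume = 43,400 L; S = 13.303 PSU
After stage 2: salt = 577,360 + 15,600×4.4 = 646,000; volume = 59,000 L
S = 646,000 / 59,000 = 10.9492 PSU

10.95 PSU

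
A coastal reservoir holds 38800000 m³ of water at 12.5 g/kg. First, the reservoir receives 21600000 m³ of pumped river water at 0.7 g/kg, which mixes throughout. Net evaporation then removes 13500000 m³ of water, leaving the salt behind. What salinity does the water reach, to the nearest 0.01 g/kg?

After mixing: salt = 38,800,000×12.5 + 21,600,000×0.7 = 500,120,000; volume = 60,400,000 m³
After evaporation: salt unchanged = 500,120,000; volume = 60,400,000 − 13,500,000 = 46,900,000 m³
S = 500,120,000 / 46,900,000 = 10.6635 g/kg

10.66 g/kg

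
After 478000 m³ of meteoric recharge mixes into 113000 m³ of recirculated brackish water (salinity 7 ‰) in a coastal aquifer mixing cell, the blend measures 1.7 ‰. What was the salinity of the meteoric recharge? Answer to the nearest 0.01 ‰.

0.45 ‰

Salt balance: 113,000×7 + 478,000×S = 591,000×1.7
791,000 + 478,000·S = 1,004,700
S = (1,004,700 − 791,000) / 478,000 = 0.4471 ‰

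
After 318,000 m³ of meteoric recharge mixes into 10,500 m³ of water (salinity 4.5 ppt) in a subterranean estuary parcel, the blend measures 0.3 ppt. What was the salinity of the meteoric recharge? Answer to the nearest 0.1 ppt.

Salt balance: 10,500×4.5 + 318,000×S = 328,500×0.3
47,250 + 318,000·S = 98,550
S = (98,550 − 47,250) / 318,000 = 0.1613 ppt

0.2 ppt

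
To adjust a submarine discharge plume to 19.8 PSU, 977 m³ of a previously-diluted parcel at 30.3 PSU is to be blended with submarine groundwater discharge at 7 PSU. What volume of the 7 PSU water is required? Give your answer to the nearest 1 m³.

Salt balance: 977×30.3 + V×7 = (977+V)×19.8
29,603.1 + 7V = 19,344.6 + 19.8V
10,258.5 = 12.8V
V = 801.45 m³

801 m³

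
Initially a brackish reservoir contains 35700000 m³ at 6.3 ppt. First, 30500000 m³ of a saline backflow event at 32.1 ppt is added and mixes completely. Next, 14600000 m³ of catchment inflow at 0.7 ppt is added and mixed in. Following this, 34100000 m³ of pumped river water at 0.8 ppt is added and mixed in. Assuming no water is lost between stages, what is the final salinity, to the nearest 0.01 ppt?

10.80 ppt

By conservation of dissolved salt,
Initial salt = 35,700,000×6.3 = 224,910,000
After stage 1: salt = 224,910,000 + 30,500,000×32.1 = 1,203,960,000; volume = 66,200,000 m³; S = 18.187 ppt
After stage 2: salt = 1,203,960,000 + 14,600,000×0.7 = 1,214,180,000; volume = 80,800,000 m³; S = 15.027 ppt
After stage 3: salt = 1,214,180,000 + 34,100,000×0.8 = 1,241,460,000; volume = 114,900,000 m³
S = 1,241,460,000 / 114,900,000 = 10.8047 ppt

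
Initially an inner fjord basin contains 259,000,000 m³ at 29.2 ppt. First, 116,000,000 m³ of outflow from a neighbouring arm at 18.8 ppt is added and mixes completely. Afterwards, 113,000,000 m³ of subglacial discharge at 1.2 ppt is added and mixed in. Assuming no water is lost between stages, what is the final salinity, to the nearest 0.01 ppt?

Conserving salt mass:
Initial salt = 259,000,000×29.2 = 7,562,800,000
After stage 1: salt = 7,562,800,000 + 116,000,000×18.8 = 9,743,600,000; volume = 375,000,000 m³; S = 25.983 ppt
After stage 2: salt = 9,743,600,000 + 113,000,000×1.2 = 9,879,200,000; volume = 488,000,000 m³
S = 9,879,200,000 / 488,000,000 = 20.2443 ppt

20.24 ppt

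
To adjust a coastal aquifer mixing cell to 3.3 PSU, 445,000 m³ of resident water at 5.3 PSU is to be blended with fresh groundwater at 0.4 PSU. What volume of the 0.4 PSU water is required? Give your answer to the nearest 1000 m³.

307000 m³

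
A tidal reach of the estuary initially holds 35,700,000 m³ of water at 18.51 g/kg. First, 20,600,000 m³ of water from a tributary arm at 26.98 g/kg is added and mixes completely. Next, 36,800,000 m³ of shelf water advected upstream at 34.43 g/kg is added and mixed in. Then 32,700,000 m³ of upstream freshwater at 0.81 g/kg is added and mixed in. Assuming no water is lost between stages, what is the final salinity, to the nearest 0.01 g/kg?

By conservation of dissolved salt,
Initial salt = 35,700,000×18.51 = 660,807,000
After stage 1: salt = 660,807,000 + 20,600,000×26.98 = 1,216,595,000; volume = 56,300,000 m³; S = 21.609 g/kg
After stage 2: salt = 1,216,595,000 + 36,800,000×34.43 = 2,483,619,000; volume = 93,100,000 m³; S = 26.677 g/kg
After stage 3: salt = 2,483,619,000 + 32,700,000×0.81 = 2,510,106,000; volume = 125,800,000 m³
S = 2,510,106,000 / 125,800,000 = 19.9531 g/kg

19.95 g/kg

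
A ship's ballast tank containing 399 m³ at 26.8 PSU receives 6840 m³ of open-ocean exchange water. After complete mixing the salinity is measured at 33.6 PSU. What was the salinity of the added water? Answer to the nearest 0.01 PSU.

Salt balance: 399×26.8 + 6,840×S = 7,239×33.6
10,693.2 + 6,840·S = 243,230.4
S = (243,230.4 − 10,693.2) / 6,840 = 33.9967 PSU

34.00 PSU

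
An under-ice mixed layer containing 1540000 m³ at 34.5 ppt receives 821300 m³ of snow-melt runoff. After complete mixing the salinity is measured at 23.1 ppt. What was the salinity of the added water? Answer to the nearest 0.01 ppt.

1.72 ppt

Salt balance: 1,540,000×34.5 + 821,300×S = 2,361,300×23.1
53,130,000 + 821,300·S = 54,546,030
S = (54,546,030 − 53,130,000) / 821,300 = 1.7241 ppt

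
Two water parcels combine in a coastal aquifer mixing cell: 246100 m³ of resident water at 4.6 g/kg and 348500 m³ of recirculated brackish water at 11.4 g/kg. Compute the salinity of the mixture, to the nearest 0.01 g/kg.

Weighted by volume,
salt = 246,100×4.6 + 348,500×11.4 = 1,132,060 + 3,972,900 = 5,104,960
volume = 246,100 + 348,500 = 594,600 m³
S = 5,104,960 / 594,600 = 8.5855 g/kg

8.59 g/kg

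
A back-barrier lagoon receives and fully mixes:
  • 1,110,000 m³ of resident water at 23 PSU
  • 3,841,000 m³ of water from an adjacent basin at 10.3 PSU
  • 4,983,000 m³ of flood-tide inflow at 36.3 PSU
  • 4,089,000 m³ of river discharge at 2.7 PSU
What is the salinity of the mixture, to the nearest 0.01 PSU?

18.33 PSU

Conserving salt mass:
salt = 1,110,000×23 + 3,841,000×10.3 + 4,983,000×36.3 + 4,089,000×2.7 = 25,530,000 + 39,562,300 + 180,882,900 + 11,040,300 = 257,015,500
volume = 1,110,000 + 3,841,000 + 4,983,000 + 4,089,000 = 14,023,000 m³
S = 257,015,500 / 14,023,000 = 18.3281 PSU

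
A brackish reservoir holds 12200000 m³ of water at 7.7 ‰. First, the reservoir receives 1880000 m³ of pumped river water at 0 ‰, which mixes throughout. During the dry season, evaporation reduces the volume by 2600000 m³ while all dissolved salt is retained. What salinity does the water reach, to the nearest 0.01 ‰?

8.18 ‰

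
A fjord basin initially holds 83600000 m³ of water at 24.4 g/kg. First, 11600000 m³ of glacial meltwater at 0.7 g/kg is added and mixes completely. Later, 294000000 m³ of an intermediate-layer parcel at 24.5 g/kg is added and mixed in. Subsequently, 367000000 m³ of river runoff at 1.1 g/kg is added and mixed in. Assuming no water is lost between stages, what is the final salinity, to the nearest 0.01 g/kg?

12.77 g/kg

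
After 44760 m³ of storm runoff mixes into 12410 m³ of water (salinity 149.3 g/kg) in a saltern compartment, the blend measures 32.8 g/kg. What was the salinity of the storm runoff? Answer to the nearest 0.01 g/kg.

Salt balance: 12,410×149.3 + 44,760×S = 57,170×32.8
1,852,813 + 44,760·S = 1,875,176
S = (1,875,176 − 1,852,813) / 44,760 = 0.4996 g/kg

0.50 g/kg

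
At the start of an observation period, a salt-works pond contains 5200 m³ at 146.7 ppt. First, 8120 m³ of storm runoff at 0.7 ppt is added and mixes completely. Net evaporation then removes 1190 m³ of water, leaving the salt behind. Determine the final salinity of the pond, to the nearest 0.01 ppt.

After mixing: salt = 5,200×146.7 + 8,120×0.7 = 768,524; volume = 13,320 m³
After evaporation: salt unchanged = 768,524; volume = 13,320 − 1,190 = 12,130 m³
S = 768,524 / 12,130 = 63.3573 ppt

63.36 ppt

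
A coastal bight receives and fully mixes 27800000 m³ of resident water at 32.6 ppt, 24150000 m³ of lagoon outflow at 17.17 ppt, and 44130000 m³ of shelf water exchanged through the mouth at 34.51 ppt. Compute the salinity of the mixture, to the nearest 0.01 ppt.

29.60 ppt

Total salt / total volume:
salt = 27,800,000×32.6 + 24,150,000×17.17 + 44,130,000×34.51 = 906,280,000 + 414,655,500 + 1,522,926,300 = 2,843,861,800
volume = 27,800,000 + 24,150,000 + 44,130,000 = 96,080,000 m³
S = 2,843,861,800 / 96,080,000 = 29.5989 ppt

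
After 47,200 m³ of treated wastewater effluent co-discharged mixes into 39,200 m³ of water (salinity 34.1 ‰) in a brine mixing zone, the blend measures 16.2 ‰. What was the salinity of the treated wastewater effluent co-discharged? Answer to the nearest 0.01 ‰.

1.33 ‰

Salt balance: 39,200×34.1 + 47,200×S = 86,400×16.2
1,336,720 + 47,200·S = 1,399,680
S = (1,399,680 − 1,336,720) / 47,200 = 1.3339 ‰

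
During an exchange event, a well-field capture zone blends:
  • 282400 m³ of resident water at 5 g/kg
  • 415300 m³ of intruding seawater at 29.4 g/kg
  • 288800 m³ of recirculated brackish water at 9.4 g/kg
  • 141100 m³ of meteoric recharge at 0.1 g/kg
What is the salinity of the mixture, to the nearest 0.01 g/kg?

14.50 g/kg

Salt balance:
salt = 282,400×5 + 415,300×29.4 + 288,800×9.4 + 141,100×0.1 = 1,412,000 + 12,209,820 + 2,714,720 + 14,110 = 16,350,650
volume = 282,400 + 415,300 + 288,800 + 141,100 = 1,127,600 m³
S = 16,350,650 / 1,127,600 = 14.5004 g/kg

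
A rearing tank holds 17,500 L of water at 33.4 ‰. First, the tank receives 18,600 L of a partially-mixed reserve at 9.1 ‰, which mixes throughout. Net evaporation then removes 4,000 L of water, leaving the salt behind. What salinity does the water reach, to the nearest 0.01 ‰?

23.48 ‰

After mixing: salt = 17,500×33.4 + 18,600×9.1 = 753,760; volume = 36,100 L
After evaporation: salt unchanged = 753,760; volume = 36,100 − 4,000 = 32,100 L
S = 753,760 / 32,100 = 23.4816 ‰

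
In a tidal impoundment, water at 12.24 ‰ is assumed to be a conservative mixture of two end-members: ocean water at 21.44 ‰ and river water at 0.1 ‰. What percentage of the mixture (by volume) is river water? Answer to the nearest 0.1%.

43.1%

Let f be the freshwater fraction. Salt balance per unit volume:
f×0.1 + (1−f)×21.44 = 12.24
f = (21.44 − 12.24) / (21.44 − 0.1) = 9.2/21.34 = 0.4311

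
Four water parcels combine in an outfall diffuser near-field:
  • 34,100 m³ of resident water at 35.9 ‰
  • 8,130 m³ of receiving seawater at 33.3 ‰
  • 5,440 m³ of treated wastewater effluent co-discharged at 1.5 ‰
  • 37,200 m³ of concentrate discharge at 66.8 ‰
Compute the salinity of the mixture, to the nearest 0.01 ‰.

46.99 ‰

By conservation of dissolved salt,
salt = 34,100×35.9 + 8,130×33.3 + 5,440×1.5 + 37,200×66.8 = 1,224,190 + 270,729 + 8,160 + 2,484,960 = 3,988,039
volume = 34,100 + 8,130 + 5,440 + 37,200 = 84,870 m³
S = 3,988,039 / 84,870 = 46.99 ‰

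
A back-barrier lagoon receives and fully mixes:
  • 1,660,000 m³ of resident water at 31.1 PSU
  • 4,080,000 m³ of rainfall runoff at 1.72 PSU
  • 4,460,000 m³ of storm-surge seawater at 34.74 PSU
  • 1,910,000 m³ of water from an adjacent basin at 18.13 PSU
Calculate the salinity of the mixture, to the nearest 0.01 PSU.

Mass of salt is conserved:
salt = 1,660,000×31.1 + 4,080,000×1.72 + 4,460,000×34.74 + 1,910,000×18.13 = 51,626,000 + 7,017,600 + 154,940,400 + 34,628,300 = 248,212,300
volume = 1,660,000 + 4,080,000 + 4,460,000 + 1,910,000 = 12,110,000 m³
S = 248,212,300 / 12,110,000 = 20.4965 PSU

20.50 PSU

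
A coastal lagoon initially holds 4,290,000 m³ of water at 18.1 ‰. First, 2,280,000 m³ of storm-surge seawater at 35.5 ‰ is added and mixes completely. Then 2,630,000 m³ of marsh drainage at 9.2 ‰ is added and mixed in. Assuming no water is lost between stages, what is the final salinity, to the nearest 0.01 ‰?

By conservation of dissolved salt,
Initial salt = 4,290,000×18.1 = 77,649,000
After stage 1: salt = 77,649,000 + 2,280,000×35.5 = 158,589,000; volume = 6,570,000 m³; S = 24.138 ‰
After stage 2: salt = 158,589,000 + 2,630,000×9.2 = 182,785,000; volume = 9,200,000 m³
S = 182,785,000 / 9,200,000 = 19.8679 ‰

19.87 ‰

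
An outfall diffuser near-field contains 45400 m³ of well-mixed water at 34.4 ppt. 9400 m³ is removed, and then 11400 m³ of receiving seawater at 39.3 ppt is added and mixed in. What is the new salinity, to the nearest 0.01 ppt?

35.58 ppt

Remaining after removal: 36,000 m³ at 34.4 ppt (salt = 1,238,400)
After addition: salt = 1,238,400 + 11,400×39.3 = 1,686,420; volume = 47,400 m³
S = 1,686,420 / 47,400 = 35.5785 ppt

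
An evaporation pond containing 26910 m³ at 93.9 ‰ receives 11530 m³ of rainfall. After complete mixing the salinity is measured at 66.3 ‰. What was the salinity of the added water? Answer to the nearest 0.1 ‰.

1.9 ‰

Salt balance: 26,910×93.9 + 11,530×S = 38,440×66.3
2,526,849 + 11,530·S = 2,548,572
S = (2,548,572 − 2,526,849) / 11,530 = 1.884 ‰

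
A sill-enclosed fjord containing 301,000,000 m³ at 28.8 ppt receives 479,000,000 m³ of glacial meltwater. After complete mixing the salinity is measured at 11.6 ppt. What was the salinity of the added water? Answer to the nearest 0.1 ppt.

Salt balance: 301,000,000×28.8 + 479,000,000×S = 780,000,000×11.6
8,668,800,000 + 479,000,000·S = 9,048,000,000
S = (9,048,000,000 − 8,668,800,000) / 479,000,000 = 0.7916 ppt

0.8 ppt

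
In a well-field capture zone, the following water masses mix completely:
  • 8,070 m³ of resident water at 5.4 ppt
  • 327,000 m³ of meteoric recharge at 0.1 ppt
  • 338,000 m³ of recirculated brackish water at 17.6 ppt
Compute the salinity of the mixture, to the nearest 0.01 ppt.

By conservation of dissolved salt,
salt = 8,070×5.4 + 327,000×0.1 + 338,000×17.6 = 43,578 + 32,700 + 5,948,800 = 6,025,078
volume = 8,070 + 327,000 + 338,000 = 673,070 m³
S = 6,025,078 / 673,070 = 8.9516 ppt

8.95 ppt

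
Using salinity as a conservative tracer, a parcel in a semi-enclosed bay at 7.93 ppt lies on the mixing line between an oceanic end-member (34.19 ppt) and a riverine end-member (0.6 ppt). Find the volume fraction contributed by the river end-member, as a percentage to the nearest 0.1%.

Let f be the freshwater fraction. Salt balance per unit volume:
f×0.6 + (1−f)×34.19 = 7.93
f = (34.19 − 7.93) / (34.19 − 0.6) = 26.26/33.59 = 0.7818

78.2%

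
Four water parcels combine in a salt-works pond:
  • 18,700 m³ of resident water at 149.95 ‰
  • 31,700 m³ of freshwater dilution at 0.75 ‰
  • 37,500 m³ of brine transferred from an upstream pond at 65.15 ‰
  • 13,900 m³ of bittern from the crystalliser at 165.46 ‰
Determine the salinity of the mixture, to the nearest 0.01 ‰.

74.37 ‰

By conservation of dissolved salt,
salt = 18,700×149.95 + 31,700×0.75 + 37,500×65.15 + 13,900×165.46 = 2,804,065 + 23,775 + 2,443,125 + 2,299,894 = 7,570,859
volume = 18,700 + 31,700 + 37,500 + 13,900 = 101,800 m³
S = 7,570,859 / 101,800 = 74.3699 ‰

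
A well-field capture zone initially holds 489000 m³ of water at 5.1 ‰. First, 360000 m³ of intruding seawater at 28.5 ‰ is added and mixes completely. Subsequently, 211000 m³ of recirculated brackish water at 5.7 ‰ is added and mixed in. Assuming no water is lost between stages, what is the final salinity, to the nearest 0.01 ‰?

13.17 ‰

Conserving salt mass:
Initial salt = 489,000×5.1 = 2,493,900
After stage 1: salt = 2,493,900 + 360,000×28.5 = 12,753,900; volume = 849,000 m³; S = 15.022 ‰
After stage 2: salt = 12,753,900 + 211,000×5.7 = 13,956,600; volume = 1,060,000 m³
S = 13,956,600 / 1,060,000 = 13.1666 ‰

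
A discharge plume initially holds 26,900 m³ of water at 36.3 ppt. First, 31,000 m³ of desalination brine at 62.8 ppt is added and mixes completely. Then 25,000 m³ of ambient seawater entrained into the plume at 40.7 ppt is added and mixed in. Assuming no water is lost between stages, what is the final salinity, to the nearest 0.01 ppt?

47.54 ppt

Conserving salt mass:
Initial salt = 26,900×36.3 = 976,470
After stage 1: salt = 976,470 + 31,000×62.8 = 2,923,270; volume = 57,900 m³; S = 50.488 ppt
After stage 2: salt = 2,923,270 + 25,000×40.7 = 3,940,770; volume = 82,900 m³
S = 3,940,770 / 82,900 = 47.5364 ppt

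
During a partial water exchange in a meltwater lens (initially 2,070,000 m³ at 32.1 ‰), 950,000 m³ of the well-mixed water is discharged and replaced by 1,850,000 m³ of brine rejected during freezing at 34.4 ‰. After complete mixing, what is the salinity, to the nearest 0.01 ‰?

Remaining after removal: 1,120,000 m³ at 32.1 ‰ (salt = 35,952,000)
After addition: salt = 35,952,000 + 1,850,000×34.4 = 99,592,000; volume = 2,970,000 m³
S = 99,592,000 / 2,970,000 = 33.5327 ‰

33.53 ‰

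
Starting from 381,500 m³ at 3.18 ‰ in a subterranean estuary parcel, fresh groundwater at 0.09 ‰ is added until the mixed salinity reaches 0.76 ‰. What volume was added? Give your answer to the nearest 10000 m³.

Salt balance: 381,500×3.18 + V×0.09 = (381,500+V)×0.76
1,213,170 + 0.09V = 289,940 + 0.76V
923,230 = 0.67V
V = 1,377,955.22 m³

1380000 m³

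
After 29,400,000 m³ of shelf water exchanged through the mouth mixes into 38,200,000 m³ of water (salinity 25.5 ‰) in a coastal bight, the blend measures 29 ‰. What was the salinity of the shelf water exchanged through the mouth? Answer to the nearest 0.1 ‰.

33.5 ‰

Salt balance: 38,200,000×25.5 + 29,400,000×S = 67,600,000×29
974,100,000 + 29,400,000·S = 1,960,400,000
S = (1,960,400,000 − 974,100,000) / 29,400,000 = 33.5476 ‰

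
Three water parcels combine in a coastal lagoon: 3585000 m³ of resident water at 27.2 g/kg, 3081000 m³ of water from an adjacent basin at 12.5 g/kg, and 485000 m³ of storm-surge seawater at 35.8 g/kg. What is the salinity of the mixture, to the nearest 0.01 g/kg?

21.45 g/kg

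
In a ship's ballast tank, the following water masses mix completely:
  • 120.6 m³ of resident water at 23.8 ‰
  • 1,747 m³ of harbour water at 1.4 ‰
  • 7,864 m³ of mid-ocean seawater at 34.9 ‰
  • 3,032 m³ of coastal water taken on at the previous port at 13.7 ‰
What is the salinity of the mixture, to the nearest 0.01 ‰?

By conservation of dissolved salt,
salt = 120.6×23.8 + 1,747×1.4 + 7,864×34.9 + 3,032×13.7 = 2,870.28 + 2,445.8 + 274,453.6 + 41,538.4 = 321,308.08
volume = 120.6 + 1,747 + 7,864 + 3,032 = 12,763.6 m³
S = 321,308.08 / 12,763.6 = 25.1738 ‰

25.17 ‰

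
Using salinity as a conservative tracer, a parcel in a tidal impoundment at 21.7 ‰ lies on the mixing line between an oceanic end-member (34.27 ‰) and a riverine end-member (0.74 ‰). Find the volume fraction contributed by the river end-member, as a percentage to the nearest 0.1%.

37.5%

Let f be the freshwater fraction. Salt balance per unit volume:
f×0.74 + (1−f)×34.27 = 21.7
f = (34.27 − 21.7) / (34.27 − 0.74) = 12.57/33.53 = 0.3749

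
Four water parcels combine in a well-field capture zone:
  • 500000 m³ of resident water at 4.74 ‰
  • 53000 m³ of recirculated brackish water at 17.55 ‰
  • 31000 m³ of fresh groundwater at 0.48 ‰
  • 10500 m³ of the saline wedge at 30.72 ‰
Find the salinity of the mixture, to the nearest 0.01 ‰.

6.12 ‰

Mass of salt is conserved:
salt = 500,000×4.74 + 53,000×17.55 + 31,000×0.48 + 10,500×30.72 = 2,370,000 + 930,150 + 14,880 + 322,560 = 3,637,590
volume = 500,000 + 53,000 + 31,000 + 10,500 = 594,500 m³
S = 3,637,590 / 594,500 = 6.1187 ‰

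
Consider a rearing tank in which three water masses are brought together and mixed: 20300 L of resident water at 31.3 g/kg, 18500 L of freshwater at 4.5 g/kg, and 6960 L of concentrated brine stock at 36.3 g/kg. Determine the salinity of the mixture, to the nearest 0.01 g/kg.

21.23 g/kg

By conservation of dissolved salt,
salt = 20,300×31.3 + 18,500×4.5 + 6,960×36.3 = 635,390 + 83,250 + 252,648 = 971,288
volume = 20,300 + 18,500 + 6,960 = 45,760 L
S = 971,288 / 45,760 = 21.2257 g/kg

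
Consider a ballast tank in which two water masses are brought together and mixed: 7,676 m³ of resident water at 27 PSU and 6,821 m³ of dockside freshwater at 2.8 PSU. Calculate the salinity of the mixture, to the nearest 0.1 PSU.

15.6 PSU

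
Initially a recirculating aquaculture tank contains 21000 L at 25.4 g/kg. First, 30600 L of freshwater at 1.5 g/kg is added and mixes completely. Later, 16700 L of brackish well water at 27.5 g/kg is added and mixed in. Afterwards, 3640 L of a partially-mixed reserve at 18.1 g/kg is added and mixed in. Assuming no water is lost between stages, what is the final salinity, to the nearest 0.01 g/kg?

15.35 g/kg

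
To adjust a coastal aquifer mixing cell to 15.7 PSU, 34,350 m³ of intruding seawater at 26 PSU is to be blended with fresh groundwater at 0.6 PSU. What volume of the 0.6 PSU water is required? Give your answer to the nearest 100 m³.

23400 m³

Salt balance: 34,350×26 + V×0.6 = (34,350+V)×15.7
893,100 + 0.6V = 539,295 + 15.7V
353,805 = 15.1V
V = 23,430.79 m³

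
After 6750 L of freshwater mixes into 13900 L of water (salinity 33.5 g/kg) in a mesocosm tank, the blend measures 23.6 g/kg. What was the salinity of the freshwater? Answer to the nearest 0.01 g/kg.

3.21 g/kg

Salt balance: 13,900×33.5 + 6,750×S = 20,650×23.6
465,650 + 6,750·S = 487,340
S = (487,340 − 465,650) / 6,750 = 3.2133 g/kg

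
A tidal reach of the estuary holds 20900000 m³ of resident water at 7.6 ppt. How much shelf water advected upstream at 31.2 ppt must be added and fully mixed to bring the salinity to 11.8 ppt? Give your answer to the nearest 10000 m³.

4520000 m³

Salt balance: 20,900,000×7.6 + V×31.2 = (20,900,000+V)×11.8
158,840,000 + 31.2V = 246,620,000 + 11.8V
87,780,000 = 19.4V
V = 4,524,742.27 m³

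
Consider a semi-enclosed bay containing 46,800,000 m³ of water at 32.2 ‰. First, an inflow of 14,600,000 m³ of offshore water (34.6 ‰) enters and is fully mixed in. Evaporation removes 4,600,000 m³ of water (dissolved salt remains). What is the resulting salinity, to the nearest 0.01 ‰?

After mixing: salt = 46,800,000×32.2 + 14,600,000×34.6 = 2,012,120,000; volume = 61,400,000 m³
After evaporation: salt unchanged = 2,012,120,000; volume = 61,400,000 − 4,600,000 = 56,800,000 m³
S = 2,012,120,000 / 56,800,000 = 35.4246 ‰

35.42 ‰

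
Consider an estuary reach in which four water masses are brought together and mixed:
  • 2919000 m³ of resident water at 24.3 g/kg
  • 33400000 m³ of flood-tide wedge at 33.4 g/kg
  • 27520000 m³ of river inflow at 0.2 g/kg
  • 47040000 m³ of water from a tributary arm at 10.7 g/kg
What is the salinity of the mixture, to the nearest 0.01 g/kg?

Salt balance:
salt = 2,919,000×24.3 + 33,400,000×33.4 + 27,520,000×0.2 + 47,040,000×10.7 = 70,931,700 + 1,115,560,000 + 5,504,000 + 503,328,000 = 1,695,323,700
volume = 2,919,000 + 33,400,000 + 27,520,000 + 47,040,000 = 110,879,000 m³
S = 1,695,323,700 / 110,879,000 = 15.2899 g/kg

15.29 g/kg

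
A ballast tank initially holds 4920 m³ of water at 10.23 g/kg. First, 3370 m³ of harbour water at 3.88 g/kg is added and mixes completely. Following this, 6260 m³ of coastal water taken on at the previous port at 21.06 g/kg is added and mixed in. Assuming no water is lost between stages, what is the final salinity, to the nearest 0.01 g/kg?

13.42 g/kg

Total salt / total volume:
Initial salt = 4,920×10.23 = 50,331.6
After stage 1: salt = 50,331.6 + 3,370×3.88 = 63,407.2; volume = 8,290 m³; S = 7.649 g/kg
After stage 2: salt = 63,407.2 + 6,260×21.06 = 195,242.8; volume = 14,550 m³
S = 195,242.8 / 14,550 = 13.4187 g/kg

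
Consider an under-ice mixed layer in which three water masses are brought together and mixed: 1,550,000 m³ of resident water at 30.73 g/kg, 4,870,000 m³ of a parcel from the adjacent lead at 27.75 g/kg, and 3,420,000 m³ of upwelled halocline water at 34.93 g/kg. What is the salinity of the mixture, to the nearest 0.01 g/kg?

30.71 g/kg

Salt balance:
salt = 1,550,000×30.73 + 4,870,000×27.75 + 3,420,000×34.93 = 47,631,500 + 135,142,500 + 119,460,600 = 302,234,600
volume = 1,550,000 + 4,870,000 + 3,420,000 = 9,840,000 m³
S = 302,234,600 / 9,840,000 = 30.7149 g/kg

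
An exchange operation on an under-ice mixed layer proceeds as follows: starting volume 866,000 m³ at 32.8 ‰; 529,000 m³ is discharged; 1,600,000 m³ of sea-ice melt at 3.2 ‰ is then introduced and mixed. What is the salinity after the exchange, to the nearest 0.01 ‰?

8.35 ‰

Remaining after removal: 337,000 m³ at 32.8 ‰ (salt = 11,053,600)
After addition: salt = 11,053,600 + 1,600,000×3.2 = 16,173,600; volume = 1,937,000 m³
S = 16,173,600 / 1,937,000 = 8.3498 ‰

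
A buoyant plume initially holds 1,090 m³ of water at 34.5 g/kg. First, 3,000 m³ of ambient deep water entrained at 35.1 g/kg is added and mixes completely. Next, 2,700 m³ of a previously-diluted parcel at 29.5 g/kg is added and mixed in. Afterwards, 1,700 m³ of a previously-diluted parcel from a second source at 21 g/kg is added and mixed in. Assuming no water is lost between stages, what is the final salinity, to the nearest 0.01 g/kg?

Conserving salt mass:
Initial salt = 1,090×34.5 = 37,605
After stage 1: salt = 37,605 + 3,000×35.1 = 142,905; volume = 4,090 m³; S = 34.94 g/kg
After stage 2: salt = 142,905 + 2,700×29.5 = 222,555; volume = 6,790 m³; S = 32.777 g/kg
After stage 3: salt = 222,555 + 1,700×21 = 258,255; volume = 8,490 m³
S = 258,255 / 8,490 = 30.4187 g/kg

30.42 g/kg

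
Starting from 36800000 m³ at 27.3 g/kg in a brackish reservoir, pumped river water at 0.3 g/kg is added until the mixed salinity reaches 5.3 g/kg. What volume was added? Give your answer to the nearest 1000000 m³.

Salt balance: 36,800,000×27.3 + V×0.3 = (36,800,000+V)×5.3
1,004,640,000 + 0.3V = 195,040,000 + 5.3V
809,600,000 = 5V
V = 161,920,000 m³

162000000 m³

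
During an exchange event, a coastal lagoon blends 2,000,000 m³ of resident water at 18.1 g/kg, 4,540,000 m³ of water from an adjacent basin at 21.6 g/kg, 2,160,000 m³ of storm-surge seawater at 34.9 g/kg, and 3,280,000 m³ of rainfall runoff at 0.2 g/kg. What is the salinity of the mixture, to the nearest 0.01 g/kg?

17.55 g/kg

Salt balance:
salt = 2,000,000×18.1 + 4,540,000×21.6 + 2,160,000×34.9 + 3,280,000×0.2 = 36,200,000 + 98,064,000 + 75,384,000 + 656,000 = 210,304,000
volume = 2,000,000 + 4,540,000 + 2,160,000 + 3,280,000 = 11,980,000 m³
S = 210,304,000 / 11,980,000 = 17.5546 g/kg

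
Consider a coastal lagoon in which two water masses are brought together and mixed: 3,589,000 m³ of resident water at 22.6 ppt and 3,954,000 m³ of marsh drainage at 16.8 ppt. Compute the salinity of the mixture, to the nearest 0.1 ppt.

19.6 ppt

Conserving salt mass:
salt = 3,589,000×22.6 + 3,954,000×16.8 = 81,111,400 + 66,427,200 = 147,538,600
volume = 3,589,000 + 3,954,000 = 7,543,000 m³
S = 147,538,600 / 7,543,000 = 19.56 ppt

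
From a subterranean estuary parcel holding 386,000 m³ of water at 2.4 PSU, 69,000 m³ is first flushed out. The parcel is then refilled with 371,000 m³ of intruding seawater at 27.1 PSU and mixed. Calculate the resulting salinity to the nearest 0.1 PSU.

15.7 PSU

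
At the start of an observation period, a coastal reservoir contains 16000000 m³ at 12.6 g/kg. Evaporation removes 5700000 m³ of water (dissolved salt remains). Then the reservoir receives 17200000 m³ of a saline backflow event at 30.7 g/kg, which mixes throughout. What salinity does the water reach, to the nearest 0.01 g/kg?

After evaporation: salt = 16,000,000×12.6 = 201,600,000; volume = 16,000,000 − 5,700,000 = 10,300,000 m³
After mixing: salt = 201,600,000 + 17,200,000×30.7 = 729,640,000; volume = 10,300,000 + 17,200,000 = 27,500,000 m³
S = 729,640,000 / 27,500,000 = 26.5324 g/kg

26.53 g/kg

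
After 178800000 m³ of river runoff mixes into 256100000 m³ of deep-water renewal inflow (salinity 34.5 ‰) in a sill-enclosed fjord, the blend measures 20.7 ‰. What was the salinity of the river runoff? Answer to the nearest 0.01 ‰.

Salt balance: 256,100,000×34.5 + 178,800,000×S = 434,900,000×20.7
8,835,450,000 + 178,800,000·S = 9,002,430,000
S = (9,002,430,000 − 8,835,450,000) / 178,800,000 = 0.9339 ‰

0.93 ‰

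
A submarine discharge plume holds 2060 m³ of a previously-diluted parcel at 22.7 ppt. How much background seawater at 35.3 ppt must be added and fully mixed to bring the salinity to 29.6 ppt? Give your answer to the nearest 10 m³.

2490 m³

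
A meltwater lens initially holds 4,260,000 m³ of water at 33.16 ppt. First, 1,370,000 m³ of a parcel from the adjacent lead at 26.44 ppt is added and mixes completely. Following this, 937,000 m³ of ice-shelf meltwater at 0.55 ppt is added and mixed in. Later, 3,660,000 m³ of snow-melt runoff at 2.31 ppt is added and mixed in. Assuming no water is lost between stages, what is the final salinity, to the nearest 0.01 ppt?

Total salt / total volume:
Initial salt = 4,260,000×33.16 = 141,261,600
After stage 1: salt = 141,261,600 + 1,370,000×26.44 = 177,484,400; volume = 5,630,000 m³; S = 31.525 ppt
After stage 2: salt = 177,484,400 + 937,000×0.55 = 177,999,750; volume = 6,567,000 m³; S = 27.105 ppt
After stage 3: salt = 177,999,750 + 3,660,000×2.31 = 186,454,350; volume = 10,227,000 m³
S = 186,454,350 / 10,227,000 = 18.2316 ppt

18.23 ppt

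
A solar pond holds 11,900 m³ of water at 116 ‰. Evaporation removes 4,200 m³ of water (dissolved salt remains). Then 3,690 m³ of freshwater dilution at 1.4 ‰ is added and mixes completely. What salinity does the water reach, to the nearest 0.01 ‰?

121.65 ‰

After evaporation: salt = 11,900×116 = 1,380,400; volume = 11,900 − 4,200 = 7,700 m³
After mixing: salt = 1,380,400 + 3,690×1.4 = 1,385,566; volume = 7,700 + 3,690 = 11,390 m³
S = 1,385,566 / 11,390 = 121.6476 ‰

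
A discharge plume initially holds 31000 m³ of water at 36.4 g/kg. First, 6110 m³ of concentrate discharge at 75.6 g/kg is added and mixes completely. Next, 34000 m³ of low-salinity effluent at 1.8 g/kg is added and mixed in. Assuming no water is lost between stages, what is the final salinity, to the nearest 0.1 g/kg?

23.2 g/kg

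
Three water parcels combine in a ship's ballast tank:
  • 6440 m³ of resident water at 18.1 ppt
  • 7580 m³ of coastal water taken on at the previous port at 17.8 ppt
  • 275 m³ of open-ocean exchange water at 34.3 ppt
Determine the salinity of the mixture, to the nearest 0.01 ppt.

18.25 ppt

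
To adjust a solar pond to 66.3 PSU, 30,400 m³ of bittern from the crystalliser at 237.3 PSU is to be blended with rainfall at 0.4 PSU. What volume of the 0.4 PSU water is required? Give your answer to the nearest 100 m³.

78900 m³

Salt balance: 30,400×237.3 + V×0.4 = (30,400+V)×66.3
7,213,920 + 0.4V = 2,015,520 + 66.3V
5,198,400 = 65.9V
V = 78,883.16 m³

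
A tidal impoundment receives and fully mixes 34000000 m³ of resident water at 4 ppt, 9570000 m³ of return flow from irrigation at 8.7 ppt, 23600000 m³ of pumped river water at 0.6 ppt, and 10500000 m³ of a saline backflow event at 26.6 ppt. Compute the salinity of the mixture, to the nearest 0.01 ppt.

By conservation of dissolved salt,
salt = 34,000,000×4 + 9,570,000×8.7 + 23,600,000×0.6 + 10,500,000×26.6 = 136,000,000 + 83,259,000 + 14,160,000 + 279,300,000 = 512,719,000
volume = 34,000,000 + 9,570,000 + 23,600,000 + 10,500,000 = 77,670,000 m³
S = 512,719,000 / 77,670,000 = 6.6012 ppt

6.60 ppt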